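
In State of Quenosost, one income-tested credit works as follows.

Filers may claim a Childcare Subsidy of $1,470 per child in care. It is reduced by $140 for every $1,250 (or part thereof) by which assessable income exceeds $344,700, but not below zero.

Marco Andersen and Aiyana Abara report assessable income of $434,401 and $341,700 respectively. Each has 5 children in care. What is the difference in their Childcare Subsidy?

Marco ($434,401): Childcare Subsidy: base = 5 × $1,470 = $7,350. income exceeds $344,700 by $89,701 → 72 increments × $140 = $10,080 ≥ base, so the credit is $0.
Aiyana ($341,700): Childcare Subsidy: base = 5 × $1,470 = $7,350. $341,700 is at or below the $344,700 threshold, so the full $7,350 applies.
Difference: |$0 − $7,350| = $7,350.

$7,350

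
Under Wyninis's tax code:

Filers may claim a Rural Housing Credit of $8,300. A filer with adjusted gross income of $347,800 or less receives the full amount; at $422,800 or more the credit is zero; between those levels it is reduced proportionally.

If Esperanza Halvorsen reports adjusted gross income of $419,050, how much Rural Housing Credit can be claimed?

$415

Rural Housing Credit: $419,050 is $71,250 into a $75,000 phase-out range, leaving 3,750/75,000 of the credit: $8,300 × 3,750/75,000 = $415.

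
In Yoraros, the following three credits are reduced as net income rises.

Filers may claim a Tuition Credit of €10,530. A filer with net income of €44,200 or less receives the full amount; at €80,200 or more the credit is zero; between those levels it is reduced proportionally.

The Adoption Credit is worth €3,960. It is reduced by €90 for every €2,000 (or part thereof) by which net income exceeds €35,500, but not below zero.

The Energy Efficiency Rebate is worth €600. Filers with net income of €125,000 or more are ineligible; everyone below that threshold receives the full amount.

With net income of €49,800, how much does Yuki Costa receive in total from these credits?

€12,732

Tuition Credit: €49,800 is €5,600 into a €36,000 phase-out range, leaving 30,400/36,000 of the credit: €10,530 × 30,400/36,000 = €8,892.
Adoption Credit: income exceeds €35,500 by €14,300, which is 8 full-or-partial €2,000 increments; reduction = 8 × €90 = €720, leaving €3,240.
Energy Efficiency Rebate: €49,800 is below the €125,000 cutoff, so the full €600 applies.
Total: €8,892 + €3,240 + €600 = €12,732.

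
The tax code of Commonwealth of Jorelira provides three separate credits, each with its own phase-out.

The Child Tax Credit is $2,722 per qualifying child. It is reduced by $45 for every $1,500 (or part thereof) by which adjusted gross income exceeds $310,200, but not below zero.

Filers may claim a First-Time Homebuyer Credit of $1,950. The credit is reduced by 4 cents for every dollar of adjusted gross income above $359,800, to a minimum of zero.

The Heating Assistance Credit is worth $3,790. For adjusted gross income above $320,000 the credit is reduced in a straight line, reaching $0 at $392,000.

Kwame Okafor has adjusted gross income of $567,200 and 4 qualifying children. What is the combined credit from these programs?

$3,148

Child Tax Credit: base = 4 × $2,722 = $10,888. income exceeds $310,200 by $257,000, which is 172 full-or-partial $1,500 increments; reduction = 172 × $45 = $7,740, leaving $3,148.
First-Time Homebuyer Credit: 4% of the $207,400 excess over $359,800 is $8,296 ≥ base, so the credit is $0.
Heating Assistance Credit: $567,200 is at or above $392,000, so the credit is $0.
Total: $3,148 + $0 + $0 = $3,148.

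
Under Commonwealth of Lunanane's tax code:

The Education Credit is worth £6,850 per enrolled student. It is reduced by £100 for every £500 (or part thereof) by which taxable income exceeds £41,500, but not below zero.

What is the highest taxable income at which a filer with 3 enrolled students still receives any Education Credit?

£144,000

Full credit = 3 × £6,850 = £20,550.
After 205 increments the reduction is 205 × £100 = £20,500, leaving £50; one more increment wipes it out. Increment 205 ends at excess 205 × £500 = £102,500, so the highest qualifying income is £41,500 + £102,500 = £144,000.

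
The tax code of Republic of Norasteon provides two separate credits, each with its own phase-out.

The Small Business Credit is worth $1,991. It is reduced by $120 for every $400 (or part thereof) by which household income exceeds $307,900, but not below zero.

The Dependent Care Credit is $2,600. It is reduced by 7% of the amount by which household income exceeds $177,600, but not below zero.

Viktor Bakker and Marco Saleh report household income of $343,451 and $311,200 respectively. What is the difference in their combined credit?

$911

Viktor ($343,451): Small Business Credit: income exceeds $307,900 by $35,551 → 89 increments × $120 = $10,680 ≥ base, so the credit is $0. Dependent Care Credit: 7% of the $165,851 excess over $177,600 is $11,609.57 ≥ base, so the credit is $0. total $0 + $0 = $0
Marco ($311,200): Small Business Credit: income exceeds $307,900 by $3,300, which is 9 full-or-partial $400 increments; reduction = 9 × $120 = $1,080, leaving $911. Dependent Care Credit: 7% of the $133,600 excess over $177,600 is $9,352 ≥ base, so the credit is $0. total $911 + $0 = $911
Difference: |$0 − $911| = $911.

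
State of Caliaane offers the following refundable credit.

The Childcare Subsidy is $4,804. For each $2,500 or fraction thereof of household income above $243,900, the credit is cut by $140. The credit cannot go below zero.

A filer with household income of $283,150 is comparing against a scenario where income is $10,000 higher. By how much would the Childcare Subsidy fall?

$560

At $283,150 — income exceeds $243,900 by $39,250, which is 16 full-or-partial $2,500 increments; reduction = 16 × $140 = $2,240, leaving $2,564.
At $293,150 — income exceeds $243,900 by $49,250, which is 20 full-or-partial $2,500 increments; reduction = 20 × $140 = $2,800, leaving $2,004.
Lost: $2,564 − $2,004 = $560.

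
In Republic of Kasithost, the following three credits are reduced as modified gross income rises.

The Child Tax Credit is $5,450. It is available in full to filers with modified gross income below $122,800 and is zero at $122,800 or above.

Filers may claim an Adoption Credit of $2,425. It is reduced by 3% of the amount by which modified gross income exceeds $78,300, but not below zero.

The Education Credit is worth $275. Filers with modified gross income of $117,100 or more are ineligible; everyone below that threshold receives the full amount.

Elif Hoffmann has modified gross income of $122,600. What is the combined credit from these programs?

$6,546

Child Tax Credit: $122,600 is below the $122,800 cutoff, so the full $5,450 applies.
Adoption Credit: 3% of the $44,300 excess over $78,300 is $1,329; credit = $2,425 − $1,329 = $1,096.
Education Credit: $122,600 meets or exceeds the $117,100 cutoff, so the credit is $0.
Total: $5,450 + $1,096 + $0 = $6,546.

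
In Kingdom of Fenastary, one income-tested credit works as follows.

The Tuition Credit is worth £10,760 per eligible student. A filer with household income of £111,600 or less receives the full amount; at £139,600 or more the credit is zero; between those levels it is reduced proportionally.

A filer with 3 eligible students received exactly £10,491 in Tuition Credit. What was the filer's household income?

£130,500

Full credit = 3 × £10,760 = £32,280.
£10,491 is 10,491/32,280 of the full £32,280, so 21,789/32,280 of the £28,000 range has been used: income = £111,600 + £28,000 × 21,789/32,280 = £130,500.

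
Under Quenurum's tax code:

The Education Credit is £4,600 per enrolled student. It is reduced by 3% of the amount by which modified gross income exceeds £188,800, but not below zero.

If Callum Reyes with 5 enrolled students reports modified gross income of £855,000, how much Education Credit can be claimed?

Education Credit: base = 5 × £4,600 = £23,000. 3% of the £666,200 excess over £188,800 is £19,986; credit = £23,000 − £19,986 = £3,014.

£3,014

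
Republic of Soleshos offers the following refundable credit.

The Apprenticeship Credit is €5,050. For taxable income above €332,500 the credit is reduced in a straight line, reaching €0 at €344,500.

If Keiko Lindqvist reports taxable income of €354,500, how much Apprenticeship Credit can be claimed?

Apprenticeship Credit: €354,500 is at or above €344,500, so the credit is €0.

€0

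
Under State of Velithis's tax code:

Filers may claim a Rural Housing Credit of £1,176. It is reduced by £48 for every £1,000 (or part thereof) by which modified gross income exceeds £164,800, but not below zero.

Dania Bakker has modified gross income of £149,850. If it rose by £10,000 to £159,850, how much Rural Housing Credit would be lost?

£0

At £149,850 — £149,850 is at or below the £164,800 threshold, so the full £1,176 applies.
At £159,850 — £159,850 is at or below the £164,800 threshold, so the full £1,176 applies.
Lost: £1,176 − £1,176 = £0.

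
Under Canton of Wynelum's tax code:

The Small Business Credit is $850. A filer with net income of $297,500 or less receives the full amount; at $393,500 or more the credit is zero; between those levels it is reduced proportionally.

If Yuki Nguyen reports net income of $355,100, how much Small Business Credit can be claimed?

$340

Small Business Credit: $355,100 is $57,600 into a $96,000 phase-out range, leaving 38,400/96,000 of the credit: $850 × 38,400/96,000 = $340.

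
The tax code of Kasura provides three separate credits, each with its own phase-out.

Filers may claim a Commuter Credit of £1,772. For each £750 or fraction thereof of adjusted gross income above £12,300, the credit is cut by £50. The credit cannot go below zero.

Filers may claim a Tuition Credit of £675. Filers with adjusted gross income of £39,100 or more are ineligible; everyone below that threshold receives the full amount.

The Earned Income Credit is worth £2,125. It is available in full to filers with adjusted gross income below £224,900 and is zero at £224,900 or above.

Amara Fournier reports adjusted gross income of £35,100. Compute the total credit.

£3,022

Commuter Credit: income exceeds £12,300 by £22,800, which is 31 full-or-partial £750 increments; reduction = 31 × £50 = £1,550, leaving £222.
Tuition Credit: £35,100 is below the £39,100 cutoff, so the full £675 applies.
Earned Income Credit: £35,100 is below the £224,900 cutoff, so the full £2,125 applies.
Total: £222 + £675 + £2,125 = £3,022.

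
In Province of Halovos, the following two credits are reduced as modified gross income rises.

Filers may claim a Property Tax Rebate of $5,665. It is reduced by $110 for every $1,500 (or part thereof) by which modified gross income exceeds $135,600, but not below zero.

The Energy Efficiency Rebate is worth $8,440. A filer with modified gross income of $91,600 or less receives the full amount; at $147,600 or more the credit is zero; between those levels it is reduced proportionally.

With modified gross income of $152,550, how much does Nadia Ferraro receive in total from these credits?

$4,345

Property Tax Rebate: income exceeds $135,600 by $16,950, which is 12 full-or-partial $1,500 increments; reduction = 12 × $110 = $1,320, leaving $4,345.
Energy Efficiency Rebate: $152,550 is at or above $147,600, so the credit is $0.
Total: $4,345 + $0 = $4,345.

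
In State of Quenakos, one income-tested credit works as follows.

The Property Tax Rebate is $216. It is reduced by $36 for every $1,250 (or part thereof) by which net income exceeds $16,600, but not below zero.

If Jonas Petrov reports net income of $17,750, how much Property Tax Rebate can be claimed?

Property Tax Rebate: income exceeds $16,600 by $1,150, which is 1 full-or-partial $1,250 increment; reduction = 1 × $36 = $36, leaving $180.

$180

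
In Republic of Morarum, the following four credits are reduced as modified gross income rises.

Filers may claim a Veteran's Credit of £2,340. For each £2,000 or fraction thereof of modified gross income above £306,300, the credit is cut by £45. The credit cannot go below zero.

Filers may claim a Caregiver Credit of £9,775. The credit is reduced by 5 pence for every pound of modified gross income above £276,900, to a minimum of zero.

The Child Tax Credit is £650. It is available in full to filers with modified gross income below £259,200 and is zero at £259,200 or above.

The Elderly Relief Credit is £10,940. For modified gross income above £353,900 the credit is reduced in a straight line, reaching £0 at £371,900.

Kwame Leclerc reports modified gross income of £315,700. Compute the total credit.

£20,890

Veteran's Credit: income exceeds £306,300 by £9,400, which is 5 full-or-partial £2,000 increments; reduction = 5 × £45 = £225, leaving £2,115.
Caregiver Credit: 5% of the £38,800 excess over £276,900 is £1,940; credit = £9,775 − £1,940 = £7,835.
Child Tax Credit: £315,700 meets or exceeds the £259,200 cutoff, so the credit is £0.
Elderly Relief Credit: £315,700 is at or below the £353,900 threshold, so the full £10,940 applies.
Total: £2,115 + £7,835 + £0 + £10,940 = £20,890.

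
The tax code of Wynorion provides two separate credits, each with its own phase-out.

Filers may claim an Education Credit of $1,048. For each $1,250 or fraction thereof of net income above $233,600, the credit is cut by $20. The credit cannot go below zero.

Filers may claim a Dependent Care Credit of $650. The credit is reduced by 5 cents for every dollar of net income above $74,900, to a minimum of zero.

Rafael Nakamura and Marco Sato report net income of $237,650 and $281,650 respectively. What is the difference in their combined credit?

$700

Rafael ($237,650): Education Credit: income exceeds $233,600 by $4,050, which is 4 full-or-partial $1,250 increments; reduction = 4 × $20 = $80, leaving $968. Dependent Care Credit: 5% of the $162,750 excess over $74,900 is $8,137.50 ≥ base, so the credit is $0. total $968 + $0 = $968
Marco ($281,650): Education Credit: income exceeds $233,600 by $48,050, which is 39 full-or-partial $1,250 increments; reduction = 39 × $20 = $780, leaving $268. Dependent Care Credit: 5% of the $206,750 excess over $74,900 is $10,337.50 ≥ base, so the credit is $0. total $268 + $0 = $268
Difference: |$968 − $268| = $700.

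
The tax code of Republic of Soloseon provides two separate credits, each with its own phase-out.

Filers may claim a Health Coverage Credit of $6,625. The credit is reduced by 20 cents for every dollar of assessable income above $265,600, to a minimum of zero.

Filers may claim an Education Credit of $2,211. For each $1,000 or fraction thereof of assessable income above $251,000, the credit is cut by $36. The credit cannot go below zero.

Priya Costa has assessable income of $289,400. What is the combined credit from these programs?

Health Coverage Credit: 20% of the $23,800 excess over $265,600 is $4,760; credit = $6,625 − $4,760 = $1,865.
Education Credit: income exceeds $251,000 by $38,400, which is 39 full-or-partial $1,000 increments; reduction = 39 × $36 = $1,404, leaving $807.
Total: $1,865 + $807 = $2,672.

$2,672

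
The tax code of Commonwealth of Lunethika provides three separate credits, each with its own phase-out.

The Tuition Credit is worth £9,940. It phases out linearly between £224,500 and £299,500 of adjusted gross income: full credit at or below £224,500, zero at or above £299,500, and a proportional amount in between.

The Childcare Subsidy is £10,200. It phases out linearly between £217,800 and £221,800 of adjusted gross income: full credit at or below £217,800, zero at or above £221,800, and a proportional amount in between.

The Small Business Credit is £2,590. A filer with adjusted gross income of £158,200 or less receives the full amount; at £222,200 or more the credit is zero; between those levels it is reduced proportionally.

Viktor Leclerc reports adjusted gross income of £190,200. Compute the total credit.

£21,435

Tuition Credit: £190,200 is at or below the £224,500 threshold, so the full £9,940 applies.
Childcare Subsidy: £190,200 is at or below the £217,800 threshold, so the full £10,200 applies.
Small Business Credit: £190,200 is £32,000 into a £64,000 phase-out range, leaving 32,000/64,000 of the credit: £2,590 × 32,000/64,000 = £1,295.
Total: £9,940 + £10,200 + £1,295 = £21,435.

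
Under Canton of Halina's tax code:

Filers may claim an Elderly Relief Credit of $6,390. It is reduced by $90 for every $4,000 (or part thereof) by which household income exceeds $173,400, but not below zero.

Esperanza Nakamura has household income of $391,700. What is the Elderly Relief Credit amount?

$1,440

Elderly Relief Credit: income exceeds $173,400 by $218,300, which is 55 full-or-partial $4,000 increments; reduction = 55 × $90 = $4,950, leaving $1,440.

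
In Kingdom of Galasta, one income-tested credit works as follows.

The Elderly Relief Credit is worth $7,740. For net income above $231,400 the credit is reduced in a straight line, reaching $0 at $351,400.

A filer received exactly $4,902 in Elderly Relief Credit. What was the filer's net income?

$4,902 is 4,902/7,740 of the full $7,740, so 2,838/7,740 of the $120,000 range has been used: income = $231,400 + $120,000 × 2,838/7,740 = $275,400.

$275,400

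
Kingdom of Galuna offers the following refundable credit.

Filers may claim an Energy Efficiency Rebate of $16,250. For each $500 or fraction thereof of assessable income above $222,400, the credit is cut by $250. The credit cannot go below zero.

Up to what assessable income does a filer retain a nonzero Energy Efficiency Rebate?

After 64 increments the reduction is 64 × $250 = $16,000, leaving $250; one more increment wipes it out. Increment 64 ends at excess 64 × $500 = $32,000, so the highest qualifying income is $222,400 + $32,000 = $254,400.

$254,400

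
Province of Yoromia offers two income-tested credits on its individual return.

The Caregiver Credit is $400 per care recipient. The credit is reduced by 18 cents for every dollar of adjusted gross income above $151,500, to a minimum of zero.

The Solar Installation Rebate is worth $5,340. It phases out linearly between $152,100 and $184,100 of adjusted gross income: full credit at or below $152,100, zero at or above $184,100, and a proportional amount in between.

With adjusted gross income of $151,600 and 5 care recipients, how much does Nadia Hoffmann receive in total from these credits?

$7,322

Caregiver Credit: base = 5 × $400 = $2,000. 18% of the $100 excess over $151,500 is $18; credit = $2,000 − $18 = $1,982.
Solar Installation Rebate: $151,600 is at or below the $152,100 threshold, so the full $5,340 applies.
Total: $1,982 + $5,340 = $7,322.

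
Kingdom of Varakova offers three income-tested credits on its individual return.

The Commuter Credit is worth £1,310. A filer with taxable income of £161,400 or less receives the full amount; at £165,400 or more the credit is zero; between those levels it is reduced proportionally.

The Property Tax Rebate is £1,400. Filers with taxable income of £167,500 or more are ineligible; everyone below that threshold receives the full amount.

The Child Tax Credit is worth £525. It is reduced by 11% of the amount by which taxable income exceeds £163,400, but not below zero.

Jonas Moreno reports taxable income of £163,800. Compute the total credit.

£2,405

Commuter Credit: £163,800 is £2,400 into a £4,000 phase-out range, leaving 1,600/4,000 of the credit: £1,310 × 1,600/4,000 = £524.
Property Tax Rebate: £163,800 is below the £167,500 cutoff, so the full £1,400 applies.
Child Tax Credit: 11% of the £400 excess over £163,400 is £44; credit = £525 − £44 = £481.
Total: £524 + £1,400 + £481 = £2,405.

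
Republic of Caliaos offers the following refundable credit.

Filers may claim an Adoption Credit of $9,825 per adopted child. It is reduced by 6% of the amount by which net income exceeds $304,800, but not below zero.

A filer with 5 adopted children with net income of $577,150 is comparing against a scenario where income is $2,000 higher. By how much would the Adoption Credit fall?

$120

At $577,150 — base = 5 × $9,825 = $49,125. 6% of the $272,350 excess over $304,800 is $16,341; credit = $49,125 − $16,341 = $32,784.
At $579,150 — base = 5 × $9,825 = $49,125. 6% of the $274,350 excess over $304,800 is $16,461; credit = $49,125 − $16,461 = $32,664.
Lost: $32,784 − $32,664 = $120.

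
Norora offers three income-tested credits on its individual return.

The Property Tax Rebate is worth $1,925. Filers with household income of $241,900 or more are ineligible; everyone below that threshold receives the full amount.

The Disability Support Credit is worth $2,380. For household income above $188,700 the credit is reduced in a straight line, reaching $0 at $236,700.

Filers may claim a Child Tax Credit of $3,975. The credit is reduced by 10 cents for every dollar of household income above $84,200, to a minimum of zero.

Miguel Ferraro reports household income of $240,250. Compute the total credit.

$1,925

Property Tax Rebate: $240,250 is below the $241,900 cutoff, so the full $1,925 applies.
Disability Support Credit: $240,250 is at or above $236,700, so the credit is $0.
Child Tax Credit: 10% of the $156,050 excess over $84,200 is $15,605 ≥ base, so the credit is $0.
Total: $1,925 + $0 + $0 = $1,925.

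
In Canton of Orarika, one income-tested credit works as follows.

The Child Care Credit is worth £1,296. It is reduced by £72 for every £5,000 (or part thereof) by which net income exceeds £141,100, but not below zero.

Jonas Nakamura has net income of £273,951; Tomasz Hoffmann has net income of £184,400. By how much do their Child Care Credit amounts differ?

£648

Jonas (£273,951): Child Care Credit: income exceeds £141,100 by £132,851 → 27 increments × £72 = £1,944 ≥ base, so the credit is £0.
Tomasz (£184,400): Child Care Credit: income exceeds £141,100 by £43,300, which is 9 full-or-partial £5,000 increments; reduction = 9 × £72 = £648, leaving £648.
Difference: |£0 − £648| = £648.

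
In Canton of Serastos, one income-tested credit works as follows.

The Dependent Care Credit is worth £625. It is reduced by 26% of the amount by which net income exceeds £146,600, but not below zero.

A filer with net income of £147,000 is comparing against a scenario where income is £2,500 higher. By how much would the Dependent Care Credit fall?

£521

At £147,000 — 26% of the £400 excess over £146,600 is £104; credit = £625 − £104 = £521.
At £149,500 — 26% of the £2,900 excess over £146,600 is £754 ≥ base, so the credit is £0.
Lost: £521 − £0 = £521.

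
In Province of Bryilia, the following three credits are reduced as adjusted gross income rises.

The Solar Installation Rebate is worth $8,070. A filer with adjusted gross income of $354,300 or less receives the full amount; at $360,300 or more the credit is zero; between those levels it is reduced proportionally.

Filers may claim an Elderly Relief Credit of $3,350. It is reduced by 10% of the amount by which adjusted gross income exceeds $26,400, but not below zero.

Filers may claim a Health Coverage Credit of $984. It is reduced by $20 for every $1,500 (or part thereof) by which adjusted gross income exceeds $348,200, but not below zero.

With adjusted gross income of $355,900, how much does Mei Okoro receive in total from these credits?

$6,782

Solar Installation Rebate: $355,900 is $1,600 into a $6,000 phase-out range, leaving 4,400/6,000 of the credit: $8,070 × 4,400/6,000 = $5,918.
Elderly Relief Credit: 10% of the $329,500 excess over $26,400 is $32,950 ≥ base, so the credit is $0.
Health Coverage Credit: income exceeds $348,200 by $7,700, which is 6 full-or-partial $1,500 increments; reduction = 6 × $20 = $120, leaving $864.
Total: $5,918 + $0 + $864 = $6,782.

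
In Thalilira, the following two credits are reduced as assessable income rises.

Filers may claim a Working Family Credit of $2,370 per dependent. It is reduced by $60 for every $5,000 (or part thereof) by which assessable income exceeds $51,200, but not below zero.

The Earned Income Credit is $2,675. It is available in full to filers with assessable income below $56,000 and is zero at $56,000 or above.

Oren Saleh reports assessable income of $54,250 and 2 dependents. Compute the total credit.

$7,355

Working Family Credit: base = 2 × $2,370 = $4,740. income exceeds $51,200 by $3,050, which is 1 full-or-partial $5,000 increment; reduction = 1 × $60 = $60, leaving $4,680.
Earned Income Credit: $54,250 is below the $56,000 cutoff, so the full $2,675 applies.
Total: $4,680 + $2,675 = $7,355.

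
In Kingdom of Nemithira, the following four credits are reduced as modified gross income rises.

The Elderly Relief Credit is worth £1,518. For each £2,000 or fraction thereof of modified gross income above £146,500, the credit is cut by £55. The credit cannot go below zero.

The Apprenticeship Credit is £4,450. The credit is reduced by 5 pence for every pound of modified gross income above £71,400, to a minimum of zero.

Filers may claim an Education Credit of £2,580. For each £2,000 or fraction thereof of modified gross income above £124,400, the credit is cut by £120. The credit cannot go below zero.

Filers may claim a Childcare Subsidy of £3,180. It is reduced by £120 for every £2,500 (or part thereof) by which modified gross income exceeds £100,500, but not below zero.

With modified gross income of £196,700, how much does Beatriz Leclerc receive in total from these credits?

Elderly Relief Credit: income exceeds £146,500 by £50,200, which is 26 full-or-partial £2,000 increments; reduction = 26 × £55 = £1,430, leaving £88.
Apprenticeship Credit: 5% of the £125,300 excess over £71,400 is £6,265 ≥ base, so the credit is £0.
Education Credit: income exceeds £124,400 by £72,300 → 37 increments × £120 = £4,440 ≥ base, so the credit is £0.
Childcare Subsidy: income exceeds £100,500 by £96,200 → 39 increments × £120 = £4,680 ≥ base, so the credit is £0.
Total: £88 + £0 + £0 + £0 = £88.

£88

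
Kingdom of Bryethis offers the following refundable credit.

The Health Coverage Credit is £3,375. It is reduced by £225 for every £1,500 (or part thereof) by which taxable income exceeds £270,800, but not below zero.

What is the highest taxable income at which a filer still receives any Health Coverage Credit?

£291,800

After 14 increments the reduction is 14 × £225 = £3,150, leaving £225; one more increment wipes it out. Increment 14 ends at excess 14 × £1,500 = £21,000, so the highest qualifying income is £270,800 + £21,000 = £291,800.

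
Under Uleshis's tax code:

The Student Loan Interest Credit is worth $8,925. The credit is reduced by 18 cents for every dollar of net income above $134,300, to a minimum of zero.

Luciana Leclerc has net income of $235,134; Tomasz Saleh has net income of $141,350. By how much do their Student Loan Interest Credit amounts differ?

$7,656

Luciana ($235,134): Student Loan Interest Credit: 18% of the $100,834 excess over $134,300 is $18,150.12 ≥ base, so the credit is $0.
Tomasz ($141,350): Student Loan Interest Credit: 18% of the $7,050 excess over $134,300 is $1,269; credit = $8,925 − $1,269 = $7,656.
Difference: |$0 − $7,656| = $7,656.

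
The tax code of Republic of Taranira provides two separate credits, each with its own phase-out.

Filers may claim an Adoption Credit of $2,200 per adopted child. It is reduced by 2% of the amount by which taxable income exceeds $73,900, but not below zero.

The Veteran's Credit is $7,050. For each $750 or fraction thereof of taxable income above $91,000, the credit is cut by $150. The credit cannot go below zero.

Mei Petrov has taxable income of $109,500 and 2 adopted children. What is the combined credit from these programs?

$6,988

Adoption Credit: base = 2 × $2,200 = $4,400. 2% of the $35,600 excess over $73,900 is $712; credit = $4,400 − $712 = $3,688.
Veteran's Credit: income exceeds $91,000 by $18,500, which is 25 full-or-partial $750 increments; reduction = 25 × $150 = $3,750, leaving $3,300.
Total: $3,688 + $3,300 = $6,988.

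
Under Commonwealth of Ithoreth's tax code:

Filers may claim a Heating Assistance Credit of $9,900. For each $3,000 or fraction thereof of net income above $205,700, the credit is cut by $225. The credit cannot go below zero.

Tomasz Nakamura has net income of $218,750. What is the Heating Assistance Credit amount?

Heating Assistance Credit: income exceeds $205,700 by $13,050, which is 5 full-or-partial $3,000 increments; reduction = 5 × $225 = $1,125, leaving $8,775.

$8,775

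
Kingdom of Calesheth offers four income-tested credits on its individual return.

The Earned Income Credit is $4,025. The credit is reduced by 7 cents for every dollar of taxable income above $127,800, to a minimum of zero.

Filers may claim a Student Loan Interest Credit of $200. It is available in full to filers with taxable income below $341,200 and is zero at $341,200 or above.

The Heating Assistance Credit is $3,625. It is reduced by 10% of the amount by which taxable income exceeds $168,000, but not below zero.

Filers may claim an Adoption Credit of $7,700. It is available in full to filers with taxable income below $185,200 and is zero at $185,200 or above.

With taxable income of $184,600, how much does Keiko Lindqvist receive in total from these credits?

Earned Income Credit: 7% of the $56,800 excess over $127,800 is $3,976; credit = $4,025 − $3,976 = $49.
Student Loan Interest Credit: $184,600 is below the $341,200 cutoff, so the full $200 applies.
Heating Assistance Credit: 10% of the $16,600 excess over $168,000 is $1,660; credit = $3,625 − $1,660 = $1,965.
Adoption Credit: $184,600 is below the $185,200 cutoff, so the full $7,700 applies.
Total: $49 + $200 + $1,965 + $7,700 = $9,914.

$9,914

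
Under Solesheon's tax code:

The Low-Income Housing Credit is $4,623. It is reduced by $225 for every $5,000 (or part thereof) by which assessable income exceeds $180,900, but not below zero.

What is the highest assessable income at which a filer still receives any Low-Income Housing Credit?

After 20 increments the reduction is 20 × $225 = $4,500, leaving $123; one more increment wipes it out. Increment 20 ends at excess 20 × $5,000 = $100,000, so the highest qualifying income is $180,900 + $100,000 = $280,900.

$280,900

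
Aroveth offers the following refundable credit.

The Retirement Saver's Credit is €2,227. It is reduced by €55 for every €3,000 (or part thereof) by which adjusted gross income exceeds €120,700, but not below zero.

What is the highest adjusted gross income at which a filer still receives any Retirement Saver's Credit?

After 40 increments the reduction is 40 × €55 = €2,200, leaving €27; one more increment wipes it out. Increment 40 ends at excess 40 × €3,000 = €120,000, so the highest qualifying income is €120,700 + €120,000 = €240,700.

€240,700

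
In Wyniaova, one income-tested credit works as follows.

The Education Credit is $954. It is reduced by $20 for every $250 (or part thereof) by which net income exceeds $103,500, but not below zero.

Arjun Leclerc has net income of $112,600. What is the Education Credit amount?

$214

Education Credit: income exceeds $103,500 by $9,100, which is 37 full-or-partial $250 increments; reduction = 37 × $20 = $740, leaving $214.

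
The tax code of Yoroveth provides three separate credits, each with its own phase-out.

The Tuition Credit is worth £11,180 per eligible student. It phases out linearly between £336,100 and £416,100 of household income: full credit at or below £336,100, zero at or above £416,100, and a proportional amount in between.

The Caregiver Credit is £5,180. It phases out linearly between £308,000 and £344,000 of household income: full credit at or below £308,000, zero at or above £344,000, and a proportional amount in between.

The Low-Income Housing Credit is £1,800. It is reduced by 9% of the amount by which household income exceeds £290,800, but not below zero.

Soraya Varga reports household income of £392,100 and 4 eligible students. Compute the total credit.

Tuition Credit: base = 4 × £11,180 = £44,720. £392,100 is £56,000 into a £80,000 phase-out range, leaving 24,000/80,000 of the credit: £44,720 × 24,000/80,000 = £13,416.
Caregiver Credit: £392,100 is at or above £344,000, so the credit is £0.
Low-Income Housing Credit: 9% of the £101,300 excess over £290,800 is £9,117 ≥ base, so the credit is £0.
Total: £13,416 + £0 + £0 = £13,416.

£13,416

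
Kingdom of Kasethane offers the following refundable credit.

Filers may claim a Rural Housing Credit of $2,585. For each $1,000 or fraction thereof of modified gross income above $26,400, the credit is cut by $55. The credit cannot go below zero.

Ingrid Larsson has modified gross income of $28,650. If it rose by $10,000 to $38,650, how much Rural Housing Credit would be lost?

At $28,650 — income exceeds $26,400 by $2,250, which is 3 full-or-partial $1,000 increments; reduction = 3 × $55 = $165, leaving $2,420.
At $38,650 — income exceeds $26,400 by $12,250, which is 13 full-or-partial $1,000 increments; reduction = 13 × $55 = $715, leaving $1,870.
Lost: $2,420 − $1,870 = $550.

$550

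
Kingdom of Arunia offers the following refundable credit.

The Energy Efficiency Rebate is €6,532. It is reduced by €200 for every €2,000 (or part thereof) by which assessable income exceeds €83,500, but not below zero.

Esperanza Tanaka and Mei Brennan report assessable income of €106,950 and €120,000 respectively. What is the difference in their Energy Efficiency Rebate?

Esperanza (€106,950): Energy Efficiency Rebate: income exceeds €83,500 by €23,450, which is 12 full-or-partial €2,000 increments; reduction = 12 × €200 = €2,400, leaving €4,132.
Mei (€120,000): Energy Efficiency Rebate: income exceeds €83,500 by €36,500, which is 19 full-or-partial €2,000 increments; reduction = 19 × €200 = €3,800, leaving €2,732.
Difference: |€4,132 − €2,732| = €1,400.

€1,400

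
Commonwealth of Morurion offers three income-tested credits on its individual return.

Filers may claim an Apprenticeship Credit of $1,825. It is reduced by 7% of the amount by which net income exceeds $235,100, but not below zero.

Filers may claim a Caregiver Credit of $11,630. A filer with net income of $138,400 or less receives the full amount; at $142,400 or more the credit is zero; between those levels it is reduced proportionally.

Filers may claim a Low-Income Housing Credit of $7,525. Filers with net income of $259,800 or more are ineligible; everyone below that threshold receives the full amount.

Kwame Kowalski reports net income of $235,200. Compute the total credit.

Apprenticeship Credit: 7% of the $100 excess over $235,100 is $7; credit = $1,825 − $7 = $1,818.
Caregiver Credit: $235,200 is at or above $142,400, so the credit is $0.
Low-Income Housing Credit: $235,200 is below the $259,800 cutoff, so the full $7,525 applies.
Total: $1,818 + $0 + $7,525 = $9,343.

$9,343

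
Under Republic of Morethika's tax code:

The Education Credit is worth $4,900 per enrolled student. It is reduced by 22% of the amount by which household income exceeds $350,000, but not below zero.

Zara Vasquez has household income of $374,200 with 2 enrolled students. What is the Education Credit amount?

$4,476

Education Credit: base = 2 × $4,900 = $9,800. 22% of the $24,200 excess over $350,000 is $5,324; credit = $9,800 − $5,324 = $4,476.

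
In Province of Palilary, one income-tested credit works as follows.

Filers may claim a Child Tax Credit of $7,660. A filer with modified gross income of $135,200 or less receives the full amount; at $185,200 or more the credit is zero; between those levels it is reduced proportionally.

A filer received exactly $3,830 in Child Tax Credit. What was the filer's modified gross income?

$160,200

$3,830 is 3,830/7,660 of the full $7,660, so 3,830/7,660 of the $50,000 range has been used: income = $135,200 + $50,000 × 3,830/7,660 = $160,200.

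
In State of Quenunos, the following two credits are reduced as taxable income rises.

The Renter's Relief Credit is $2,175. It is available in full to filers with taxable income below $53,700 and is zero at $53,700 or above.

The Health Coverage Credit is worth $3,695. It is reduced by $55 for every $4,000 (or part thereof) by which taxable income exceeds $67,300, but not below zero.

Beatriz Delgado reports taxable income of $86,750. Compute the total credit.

Renter's Relief Credit: $86,750 meets or exceeds the $53,700 cutoff, so the credit is $0.
Health Coverage Credit: income exceeds $67,300 by $19,450, which is 5 full-or-partial $4,000 increments; reduction = 5 × $55 = $275, leaving $3,420.
Total: $0 + $3,420 = $3,420.

$3,420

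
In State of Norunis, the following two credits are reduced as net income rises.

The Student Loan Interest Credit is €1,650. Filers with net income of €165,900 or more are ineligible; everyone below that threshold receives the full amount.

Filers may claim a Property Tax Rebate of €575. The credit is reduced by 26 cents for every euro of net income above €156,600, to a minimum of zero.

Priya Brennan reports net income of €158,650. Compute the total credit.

€1,692

Student Loan Interest Credit: €158,650 is below the €165,900 cutoff, so the full €1,650 applies.
Property Tax Rebate: 26% of the €2,050 excess over €156,600 is €533; credit = €575 − €533 = €42.
Total: €1,650 + €42 = €1,692.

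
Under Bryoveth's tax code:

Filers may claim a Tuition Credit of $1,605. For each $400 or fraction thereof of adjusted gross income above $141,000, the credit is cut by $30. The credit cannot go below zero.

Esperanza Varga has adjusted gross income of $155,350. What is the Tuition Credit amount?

$525

Tuition Credit: income exceeds $141,000 by $14,350, which is 36 full-or-partial $400 increments; reduction = 36 × $30 = $1,080, leaving $525.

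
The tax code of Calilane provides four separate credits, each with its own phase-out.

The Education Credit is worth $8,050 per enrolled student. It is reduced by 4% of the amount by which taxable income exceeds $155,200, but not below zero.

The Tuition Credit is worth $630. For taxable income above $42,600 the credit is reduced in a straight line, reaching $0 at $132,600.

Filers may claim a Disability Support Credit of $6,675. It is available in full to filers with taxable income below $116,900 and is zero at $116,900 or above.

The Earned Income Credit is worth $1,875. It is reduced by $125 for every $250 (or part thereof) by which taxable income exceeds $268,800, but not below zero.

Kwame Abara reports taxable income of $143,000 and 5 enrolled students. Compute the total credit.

$42,125

Education Credit: base = 5 × $8,050 = $40,250. $143,000 is at or below the $155,200 threshold, so the full $40,250 applies.
Tuition Credit: $143,000 is at or above $132,600, so the credit is $0.
Disability Support Credit: $143,000 meets or exceeds the $116,900 cutoff, so the credit is $0.
Earned Income Credit: $143,000 is at or below the $268,800 threshold, so the full $1,875 applies.
Total: $40,250 + $0 + $0 + $1,875 = $42,125.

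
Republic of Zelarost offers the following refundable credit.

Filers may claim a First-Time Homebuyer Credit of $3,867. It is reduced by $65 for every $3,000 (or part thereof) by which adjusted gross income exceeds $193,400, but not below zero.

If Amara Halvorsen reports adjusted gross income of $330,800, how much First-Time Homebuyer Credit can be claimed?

First-Time Homebuyer Credit: income exceeds $193,400 by $137,400, which is 46 full-or-partial $3,000 increments; reduction = 46 × $65 = $2,990, leaving $877.

$877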